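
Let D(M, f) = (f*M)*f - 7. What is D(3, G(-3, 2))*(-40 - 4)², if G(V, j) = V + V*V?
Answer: 195536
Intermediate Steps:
G(V, j) = V + V²
D(M, f) = -7 + M*f² (D(M, f) = (M*f)*f - 7 = M*f² - 7 = -7 + M*f²)
D(3, G(-3, 2))*(-40 - 4)² = (-7 + 3*(-3*(1 - 3))²)*(-40 - 4)² = (-7 + 3*(-3*(-2))²)*(-44)² = (-7 + 3*6²)*1936 = (-7 + 3*36)*1936 = (-7 + 108)*1936 = 101*1936 = 195536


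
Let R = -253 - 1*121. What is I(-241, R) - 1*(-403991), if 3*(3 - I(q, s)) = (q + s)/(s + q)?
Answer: 1211981/3 ≈ 4.0399e+5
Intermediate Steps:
R = -374 (R = -253 - 121 = -374)
I(q, s) = 8/3 (I(q, s) = 3 - (q + s)/(3*(s + q)) = 3 - (q + s)/(3*(q + s)) = 3 - ⅓*1 = 3 - ⅓ = 8/3)
I(-241, R) - 1*(-403991) = 8/3 - 1*(-403991) = 8/3 + 403991 = 1211981/3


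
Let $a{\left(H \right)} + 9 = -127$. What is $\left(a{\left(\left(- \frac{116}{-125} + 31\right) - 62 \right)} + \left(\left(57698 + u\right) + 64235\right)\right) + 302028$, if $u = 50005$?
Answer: $473830$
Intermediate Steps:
$a{\left(H \right)} = -136$ ($a{\left(H \right)} = -9 - 127 = -136$)
$\left(a{\left(\left(- \frac{116}{-125} + 31\right) - 62 \right)} + \left(\left(57698 + u\right) + 64235\right)\right) + 302028 = \left(-136 + \left(\left(57698 + 50005\right) + 64235\right)\right) + 302028 = \left(-136 + \left(107703 + 64235\right)\right) + 302028 = \left(-136 + 171938\right) + 302028 = 171802 + 302028 = 473830$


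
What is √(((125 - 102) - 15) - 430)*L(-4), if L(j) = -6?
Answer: -6*I*√422 ≈ -123.26*I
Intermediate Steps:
√(((125 - 102) - 15) - 430)*L(-4) = √(((125 - 102) - 15) - 430)*(-6) = √((23 - 15) - 430)*(-6) = √(8 - 430)*(-6) = √(-422)*(-6) = (I*√422)*(-6) = -6*I*√422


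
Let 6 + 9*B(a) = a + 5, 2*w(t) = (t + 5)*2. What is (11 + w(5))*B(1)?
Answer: 0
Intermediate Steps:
w(t) = 5 + t (w(t) = ((t + 5)*2)/2 = ((5 + t)*2)/2 = (10 + 2*t)/2 = 5 + t)
B(a) = -⅑ + a/9 (B(a) = -⅔ + (a + 5)/9 = -⅔ + (5 + a)/9 = -⅔ + (5/9 + a/9) = -⅑ + a/9)
(11 + w(5))*B(1) = (11 + (5 + 5))*(-⅑ + (⅑)*1) = (11 + 10)*(-⅑ + ⅑) = 21*0 = 0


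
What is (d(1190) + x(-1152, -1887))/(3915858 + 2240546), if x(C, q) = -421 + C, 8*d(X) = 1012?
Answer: -2893/12312808 ≈ -0.00023496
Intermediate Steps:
d(X) = 253/2 (d(X) = (⅛)*1012 = 253/2)
(d(1190) + x(-1152, -1887))/(3915858 + 2240546) = (253/2 + (-421 - 1152))/(3915858 + 2240546) = (253/2 - 1573)/6156404 = -2893/2*1/6156404 = -2893/12312808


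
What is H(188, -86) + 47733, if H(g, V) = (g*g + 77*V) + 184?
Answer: 76639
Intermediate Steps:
H(g, V) = 184 + g² + 77*V (H(g, V) = (g² + 77*V) + 184 = 184 + g² + 77*V)
H(188, -86) + 47733 = (184 + 188² + 77*(-86)) + 47733 = (184 + 35344 - 6622) + 47733 = 28906 + 47733 = 76639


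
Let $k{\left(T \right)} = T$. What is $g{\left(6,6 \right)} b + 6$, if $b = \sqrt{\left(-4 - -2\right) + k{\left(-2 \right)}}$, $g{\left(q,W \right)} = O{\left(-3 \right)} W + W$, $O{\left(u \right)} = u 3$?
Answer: $6 - 96 i \approx 6.0 - 96.0 i$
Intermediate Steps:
$O{\left(u \right)} = 3 u$
$g{\left(q,W \right)} = - 8 W$ ($g{\left(q,W \right)} = 3 \left(-3\right) W + W = - 9 W + W = - 8 W$)
$b = 2 i$ ($b = \sqrt{\left(-4 - -2\right) - 2} = \sqrt{\left(-4 + 2\right) - 2} = \sqrt{-2 - 2} = \sqrt{-4} = 2 i \approx 2.0 i$)
$g{\left(6,6 \right)} b + 6 = \left(-8\right) 6 \cdot 2 i + 6 = - 48 \cdot 2 i + 6 = - 96 i + 6 = 6 - 96 i$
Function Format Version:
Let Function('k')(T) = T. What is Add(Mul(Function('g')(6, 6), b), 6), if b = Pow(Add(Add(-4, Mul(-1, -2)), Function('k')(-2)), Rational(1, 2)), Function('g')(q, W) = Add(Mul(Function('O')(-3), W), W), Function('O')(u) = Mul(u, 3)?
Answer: Add(6, Mul(-96, I)) ≈ Add(6.0000, Mul(-96.000, I))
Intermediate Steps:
Function('O')(u) = Mul(3, u)
Function('g')(q, W) = Mul(-8, W) (Function('g')(q, W) = Add(Mul(Mul(3, -3), W), W) = Add(Mul(-9, W), W) = Mul(-8, W))
b = Mul(2, I) (b = Pow(Add(Add(-4, Mul(-1, -2)), -2), Rational(1, 2)) = Pow(Add(Add(-4, 2), -2), Rational(1, 2)) = Pow(Add(-2, -2), Rational(1, 2)) = Pow(-4, Rational(1, 2)) = Mul(2, I) ≈ Mul(2.0000, I))
Add(Mul(Function('g')(6, 6), b), 6) = Add(Mul(Mul(-8, 6), Mul(2, I)), 6) = Add(Mul(-48, Mul(2, I)), 6) = Add(Mul(-96, I), 6) = Add(6, Mul(-96, I))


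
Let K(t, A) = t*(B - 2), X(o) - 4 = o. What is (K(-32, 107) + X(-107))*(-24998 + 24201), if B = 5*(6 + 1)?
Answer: 923723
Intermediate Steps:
B = 35 (B = 5*7 = 35)
X(o) = 4 + o
K(t, A) = 33*t (K(t, A) = t*(35 - 2) = t*33 = 33*t)
(K(-32, 107) + X(-107))*(-24998 + 24201) = (33*(-32) + (4 - 107))*(-24998 + 24201) = (-1056 - 103)*(-797) = -1159*(-797) = 923723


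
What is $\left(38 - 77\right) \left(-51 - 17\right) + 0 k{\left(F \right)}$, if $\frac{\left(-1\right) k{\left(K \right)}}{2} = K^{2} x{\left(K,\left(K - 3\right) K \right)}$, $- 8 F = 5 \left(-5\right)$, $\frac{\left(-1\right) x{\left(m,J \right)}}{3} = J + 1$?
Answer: $2652$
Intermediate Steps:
$x{\left(m,J \right)} = -3 - 3 J$ ($x{\left(m,J \right)} = - 3 \left(J + 1\right) = - 3 \left(1 + J\right) = -3 - 3 J$)
$F = \frac{25}{8}$ ($F = - \frac{5 \left(-5\right)}{8} = \left(- \frac{1}{8}\right) \left(-25\right) = \frac{25}{8} \approx 3.125$)
$k{\left(K \right)} = - 2 K^{2} \left(-3 - 3 K \left(-3 + K\right)\right)$ ($k{\left(K \right)} = - 2 K^{2} \left(-3 - 3 \left(K - 3\right) K\right) = - 2 K^{2} \left(-3 - 3 \left(-3 + K\right) K\right) = - 2 K^{2} \left(-3 - 3 K \left(-3 + K\right)\right)$)
$\left(38 - 77\right) \left(-51 - 17\right) + 0 k{\left(F \right)} = \left(38 - 77\right) \left(-51 - 17\right) + 0 \cdot 6 \left(\frac{25}{8}\right)^{2} \left(1 + \frac{25 \left(-3 + \frac{25}{8}\right)}{8}\right) = \left(-39\right) \left(-68\right) + 0 \cdot 6 \cdot \frac{625}{64} \left(1 + \frac{25}{8} \cdot \frac{1}{8}\right) = 2652 + 0 \cdot 6 \cdot \frac{625}{64} \left(1 + \frac{25}{64}\right) = 2652 + 0 \cdot 6 \cdot \frac{625}{64} \cdot \frac{89}{64} = 2652 + 0 \cdot \frac{166875}{2048} = 2652 + 0 = 2652$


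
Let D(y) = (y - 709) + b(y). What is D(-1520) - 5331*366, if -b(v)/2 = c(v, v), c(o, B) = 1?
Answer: -1953377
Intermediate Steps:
b(v) = -2 (b(v) = -2*1 = -2)
D(y) = -711 + y (D(y) = (y - 709) - 2 = (-709 + y) - 2 = -711 + y)
D(-1520) - 5331*366 = (-711 - 1520) - 5331*366 = -2231 - 1*1951146 = -2231 - 1951146 = -1953377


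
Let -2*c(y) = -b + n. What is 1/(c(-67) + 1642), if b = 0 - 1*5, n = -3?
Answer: 1/1641 ≈ 0.00060938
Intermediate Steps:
b = -5 (b = 0 - 5 = -5)
c(y) = -1 (c(y) = -(-1*(-5) - 3)/2 = -(5 - 3)/2 = -½*2 = -1)
1/(c(-67) + 1642) = 1/(-1 + 1642) = 1/1641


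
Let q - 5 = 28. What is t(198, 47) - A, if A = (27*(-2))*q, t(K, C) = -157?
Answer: 1625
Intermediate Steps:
q = 33 (q = 5 + 28 = 33)
A = -1782 (A = (27*(-2))*33 = -54*33 = -1782)
t(198, 47) - A = -157 - 1*(-1782) = -157 + 1782 = 1625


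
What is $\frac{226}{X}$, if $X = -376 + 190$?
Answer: $- \frac{113}{93} \approx -1.2151$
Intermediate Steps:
$X = -186$
$\frac{226}{X} = \frac{226}{-186} = 226 \left(- \frac{1}{186}\right) = - \frac{113}{93}$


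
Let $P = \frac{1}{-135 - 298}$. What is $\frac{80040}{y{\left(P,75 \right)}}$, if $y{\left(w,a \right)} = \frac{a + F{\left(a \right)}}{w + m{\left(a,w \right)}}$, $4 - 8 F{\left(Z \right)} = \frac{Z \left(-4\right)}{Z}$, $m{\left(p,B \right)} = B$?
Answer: $- \frac{40020}{8227} \approx -4.8645$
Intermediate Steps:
$P = - \frac{1}{433}$ ($P = \frac{1}{-433} = - \frac{1}{433} \approx -0.0023095$)
$F{\left(Z \right)} = 1$ ($F{\left(Z \right)} = \frac{1}{2} - \frac{Z \left(-4\right) \frac{1}{Z}}{8} = \frac{1}{2} - \frac{- 4 Z \frac{1}{Z}}{8} = \frac{1}{2} - - \frac{1}{2} = \frac{1}{2} + \frac{1}{2} = 1$)
$y{\left(w,a \right)} = \frac{1 + a}{2 w}$ ($y{\left(w,a \right)} = \frac{a + 1}{w + w} = \frac{1 + a}{2 w}$)
$\frac{80040}{y{\left(P,75 \right)}} = \frac{80040}{\frac{1}{2} \frac{1}{- \frac{1}{433}} \left(1 + 75\right)} = \frac{80040}{\frac{1}{2} \left(-433\right) 76} = \frac{80040}{-16454} = 80040 \left(- \frac{1}{16454}\right) = - \frac{40020}{8227}$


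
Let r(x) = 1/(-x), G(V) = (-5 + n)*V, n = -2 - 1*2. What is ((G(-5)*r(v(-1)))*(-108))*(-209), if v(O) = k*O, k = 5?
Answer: 203148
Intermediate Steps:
n = -4 (n = -2 - 2 = -4)
G(V) = -9*V (G(V) = (-5 - 4)*V = -9*V)
v(O) = 5*O
r(x) = -1/x
((G(-5)*r(v(-1)))*(-108))*(-209) = (((-9*(-5))*(-1/(5*(-1))))*(-108))*(-209) = ((45*(-1/(-5)))*(-108))*(-209) = ((45*(-1*(-1/5)))*(-108))*(-209) = ((45*(1/5))*(-108))*(-209) = (9*(-108))*(-209) = -972*(-209) = 203148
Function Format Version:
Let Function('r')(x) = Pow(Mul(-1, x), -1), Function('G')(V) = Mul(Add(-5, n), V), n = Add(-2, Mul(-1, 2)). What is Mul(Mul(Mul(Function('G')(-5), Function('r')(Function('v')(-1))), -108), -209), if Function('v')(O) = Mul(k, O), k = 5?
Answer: 203148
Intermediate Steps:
n = -4 (n = Add(-2, -2) = -4)
Function('G')(V) = Mul(-9, V) (Function('G')(V) = Mul(Add(-5, -4), V) = Mul(-9, V))
Function('v')(O) = Mul(5, O)
Function('r')(x) = Mul(-1, Pow(x, -1))
Mul(Mul(Mul(Function('G')(-5), Function('r')(Function('v')(-1))), -108), -209) = Mul(Mul(Mul(Mul(-9, -5), Mul(-1, Pow(Mul(5, -1), -1))), -108), -209) = Mul(Mul(Mul(45, Mul(-1, Pow(-5, -1))), -108), -209) = Mul(Mul(Mul(45, Mul(-1, Rational(-1, 5))), -108), -209) = Mul(Mul(Mul(45, Rational(1, 5)), -108), -209) = Mul(Mul(9, -108), -209) = Mul(-972, -209) = 203148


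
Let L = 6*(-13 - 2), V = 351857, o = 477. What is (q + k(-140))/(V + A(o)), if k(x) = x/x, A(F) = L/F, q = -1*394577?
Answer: -20912528/18648411 ≈ -1.1214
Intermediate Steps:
q = -394577
L = -90 (L = 6*(-15) = -90)
A(F) = -90/F
k(x) = 1
(q + k(-140))/(V + A(o)) = (-394577 + 1)/(351857 - 90/477) = -394576/(351857 - 90*1/477) = -394576/(351857 - 10/53) = -394576/18648411/53 = -394576*53/18648411 = -20912528/18648411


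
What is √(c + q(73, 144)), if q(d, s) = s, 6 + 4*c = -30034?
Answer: I*√7366 ≈ 85.825*I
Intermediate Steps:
c = -7510 (c = -3/2 + (¼)*(-30034) = -3/2 - 15017/2 = -7510)
√(c + q(73, 144)) = √(-7510 + 144) = √(-7366) = I*√7366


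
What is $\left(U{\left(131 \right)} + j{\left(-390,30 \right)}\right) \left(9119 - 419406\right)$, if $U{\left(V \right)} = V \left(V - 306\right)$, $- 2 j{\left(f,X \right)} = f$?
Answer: $9325823510$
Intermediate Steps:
$j{\left(f,X \right)} = - \frac{f}{2}$
$U{\left(V \right)} = V \left(-306 + V\right)$ ($U{\left(V \right)} = V \left(V - 306\right) = V \left(-306 + V\right)$)
$\left(U{\left(131 \right)} + j{\left(-390,30 \right)}\right) \left(9119 - 419406\right) = \left(131 \left(-306 + 131\right) - -195\right) \left(9119 - 419406\right) = \left(131 \left(-175\right) + 195\right) \left(-410287\right) = \left(-22925 + 195\right) \left(-410287\right) = \left(-22730\right) \left(-410287\right) = 9325823510$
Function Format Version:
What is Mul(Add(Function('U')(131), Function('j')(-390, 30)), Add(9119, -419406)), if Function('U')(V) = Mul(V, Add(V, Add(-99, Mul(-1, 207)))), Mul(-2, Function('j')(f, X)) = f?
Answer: 9325823510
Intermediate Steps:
Function('j')(f, X) = Mul(Rational(-1, 2), f)
Function('U')(V) = Mul(V, Add(-306, V)) (Function('U')(V) = Mul(V, Add(V, Add(-99, -207))) = Mul(V, Add(V, -306)) = Mul(V, Add(-306, V)))
Mul(Add(Function('U')(131), Function('j')(-390, 30)), Add(9119, -419406)) = Mul(Add(Mul(131, Add(-306, 131)), Mul(Rational(-1, 2), -390)), Add(9119, -419406)) = Mul(Add(Mul(131, -175), 195), -410287) = Mul(Add(-22925, 195), -410287) = Mul(-22730, -410287) = 9325823510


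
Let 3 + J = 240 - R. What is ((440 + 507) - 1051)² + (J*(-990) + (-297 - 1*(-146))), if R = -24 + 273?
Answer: 22545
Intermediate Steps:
R = 249
J = -12 (J = -3 + (240 - 1*249) = -3 + (240 - 249) = -3 - 9 = -12)
((440 + 507) - 1051)² + (J*(-990) + (-297 - 1*(-146))) = ((440 + 507) - 1051)² + (-12*(-990) + (-297 - 1*(-146))) = (947 - 1051)² + (11880 + (-297 + 146)) = (-104)² + (11880 - 151) = 10816 + 11729 = 22545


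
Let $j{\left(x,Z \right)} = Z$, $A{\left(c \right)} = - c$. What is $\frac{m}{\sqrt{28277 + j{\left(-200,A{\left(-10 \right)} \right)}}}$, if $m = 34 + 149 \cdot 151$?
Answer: $\frac{1073 \sqrt{3143}}{449} \approx 133.98$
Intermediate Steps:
$m = 22533$ ($m = 34 + 22499 = 22533$)
$\frac{m}{\sqrt{28277 + j{\left(-200,A{\left(-10 \right)} \right)}}} = \frac{22533}{\sqrt{28277 - -10}} = \frac{22533}{\sqrt{28277 + 10}} = \frac{22533}{\sqrt{28287}} = \frac{22533}{3 \sqrt{3143}} = 22533 \frac{\sqrt{3143}}{9429} = \frac{1073 \sqrt{3143}}{449}$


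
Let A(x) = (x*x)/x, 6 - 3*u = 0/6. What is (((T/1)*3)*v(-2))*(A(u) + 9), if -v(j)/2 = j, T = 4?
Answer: 528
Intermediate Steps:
v(j) = -2*j
u = 2 (u = 2 - 0/6 = 2 - ⅓*0 = 2 + 0 = 2)
A(x) = x (A(x) = x²/x = x)
(((T/1)*3)*v(-2))*(A(u) + 9) = (((4/1)*3)*(-2*(-2)))*(2 + 9) = (((4*1)*3)*4)*11 = ((4*3)*4)*11 = (12*4)*11 = 48*11 = 528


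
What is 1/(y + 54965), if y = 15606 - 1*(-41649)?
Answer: 1/112220 ≈ 8.9111e-6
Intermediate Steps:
y = 57255 (y = 15606 + 41649 = 57255)
1/(y + 54965) = 1/(57255 + 54965) = 1/112220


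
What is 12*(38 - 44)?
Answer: -72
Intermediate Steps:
12*(38 - 44) = 12*(-6) = -72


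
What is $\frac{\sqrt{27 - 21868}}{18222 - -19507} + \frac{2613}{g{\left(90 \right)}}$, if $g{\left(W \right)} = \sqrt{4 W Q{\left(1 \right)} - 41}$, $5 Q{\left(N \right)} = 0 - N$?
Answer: $\frac{i \left(- 98585877 \sqrt{113} + 113 \sqrt{21841}\right)}{4263377} \approx - 245.81 i$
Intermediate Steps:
$Q{\left(N \right)} = - \frac{N}{5}$ ($Q{\left(N \right)} = \frac{0 - N}{5} = \frac{\left(-1\right) N}{5} = - \frac{N}{5}$)
$g{\left(W \right)} = \sqrt{-41 - \frac{4 W}{5}}$ ($g{\left(W \right)} = \sqrt{4 W \left(\left(- \frac{1}{5}\right) 1\right) - 41} = \sqrt{4 W \left(- \frac{1}{5}\right) - 41} = \sqrt{- \frac{4 W}{5} - 41} = \sqrt{-41 - \frac{4 W}{5}}$)
$\frac{\sqrt{27 - 21868}}{18222 - -19507} + \frac{2613}{g{\left(90 \right)}} = \frac{\sqrt{27 - 21868}}{18222 - -19507} + \frac{2613}{\frac{1}{5} \sqrt{-1025 - 1800}} = \frac{\sqrt{-21841}}{18222 + 19507} + \frac{2613}{\frac{1}{5} \sqrt{-1025 - 1800}} = \frac{i \sqrt{21841}}{37729} + \frac{2613}{\frac{1}{5} \sqrt{-2825}} = i \sqrt{21841} \cdot \frac{1}{37729} + \frac{2613}{\frac{1}{5} \cdot 5 i \sqrt{113}} = \frac{i \sqrt{21841}}{37729} + \frac{2613}{i \sqrt{113}} = \frac{i \sqrt{21841}}{37729} + 2613 \left(- \frac{i \sqrt{113}}{113}\right) = \frac{i \sqrt{21841}}{37729} - \frac{2613 i \sqrt{113}}{113} = - \frac{2613 i \sqrt{113}}{113} + \frac{i \sqrt{21841}}{37729}$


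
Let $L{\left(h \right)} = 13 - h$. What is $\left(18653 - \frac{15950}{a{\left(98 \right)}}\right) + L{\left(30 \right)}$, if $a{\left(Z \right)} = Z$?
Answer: $\frac{905189}{49} \approx 18473.0$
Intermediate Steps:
$\left(18653 - \frac{15950}{a{\left(98 \right)}}\right) + L{\left(30 \right)} = \left(18653 - \frac{15950}{98}\right) + \left(13 - 30\right) = \left(18653 - \frac{7975}{49}\right) + \left(13 - 30\right) = \left(18653 - \frac{7975}{49}\right) - 17 = \frac{906022}{49} - 17 = \frac{905189}{49}$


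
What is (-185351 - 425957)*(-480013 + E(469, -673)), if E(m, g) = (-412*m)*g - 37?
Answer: -79202527951352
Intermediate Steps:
E(m, g) = -37 - 412*g*m (E(m, g) = -412*g*m - 37 = -37 - 412*g*m)
(-185351 - 425957)*(-480013 + E(469, -673)) = (-185351 - 425957)*(-480013 + (-37 - 412*(-673)*469)) = -611308*(-480013 + (-37 + 130042444)) = -611308*(-480013 + 130042407) = -611308*129562394 = -79202527951352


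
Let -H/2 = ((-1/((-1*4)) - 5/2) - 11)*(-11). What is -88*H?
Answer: 25652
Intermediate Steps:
H = -583/2 (H = -2*((-1/((-1*4)) - 5/2) - 11)*(-11) = -2*((-1/(-4) - 5*½) - 11)*(-11) = -2*((-1*(-¼) - 5/2) - 11)*(-11) = -2*((¼ - 5/2) - 11)*(-11) = -2*(-9/4 - 11)*(-11) = -(-53)*(-11)/2 = -2*583/4 = -583/2 ≈ -291.50)
-88*H = -88*(-583/2) = 25652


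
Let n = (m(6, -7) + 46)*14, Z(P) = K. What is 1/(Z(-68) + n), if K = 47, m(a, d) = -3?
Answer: 1/649 ≈ 0.0015408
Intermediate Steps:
Z(P) = 47
n = 602 (n = (-3 + 46)*14 = 43*14 = 602)
1/(Z(-68) + n) = 1/(47 + 602) = 1/649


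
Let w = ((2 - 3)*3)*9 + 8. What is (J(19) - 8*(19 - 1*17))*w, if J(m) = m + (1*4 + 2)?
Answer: -171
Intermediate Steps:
J(m) = 6 + m (J(m) = m + (4 + 2) = m + 6 = 6 + m)
w = -19 (w = -1*3*9 + 8 = -3*9 + 8 = -27 + 8 = -19)
(J(19) - 8*(19 - 1*17))*w = ((6 + 19) - 8*(19 - 1*17))*(-19) = (25 - 8*(19 - 17))*(-19) = (25 - 8*2)*(-19) = (25 - 16)*(-19) = 9*(-19) = -171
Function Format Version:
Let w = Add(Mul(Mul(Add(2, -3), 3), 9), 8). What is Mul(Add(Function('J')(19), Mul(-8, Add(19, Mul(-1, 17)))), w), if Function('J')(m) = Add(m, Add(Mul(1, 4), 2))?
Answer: -171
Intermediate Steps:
Function('J')(m) = Add(6, m) (Function('J')(m) = Add(m, Add(4, 2)) = Add(m, 6) = Add(6, m))
w = -19 (w = Add(Mul(Mul(-1, 3), 9), 8) = Add(Mul(-3, 9), 8) = Add(-27, 8) = -19)
Mul(Add(Function('J')(19), Mul(-8, Add(19, Mul(-1, 17)))), w) = Mul(Add(Add(6, 19), Mul(-8, Add(19, Mul(-1, 17)))), -19) = Mul(Add(25, Mul(-8, Add(19, -17))), -19) = Mul(Add(25, Mul(-8, 2)), -19) = Mul(Add(25, -16), -19) = Mul(9, -19) = -171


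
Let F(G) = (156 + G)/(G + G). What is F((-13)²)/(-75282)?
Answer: -25/1957332 ≈ -1.2772e-5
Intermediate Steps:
F(G) = (156 + G)/(2*G) (F(G) = (156 + G)/((2*G)) = (156 + G)*(1/(2*G)) = (156 + G)/(2*G))
F((-13)²)/(-75282) = ((156 + (-13)²)/(2*((-13)²)))/(-75282) = ((½)*(156 + 169)/169)*(-1/75282) = ((½)*(1/169)*325)*(-1/75282) = (25/26)*(-1/75282) = -25/1957332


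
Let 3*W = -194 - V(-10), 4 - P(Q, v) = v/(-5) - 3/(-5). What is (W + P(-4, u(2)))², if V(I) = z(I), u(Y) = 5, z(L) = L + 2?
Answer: 82944/25 ≈ 3317.8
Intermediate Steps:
z(L) = 2 + L
V(I) = 2 + I
P(Q, v) = 17/5 + v/5 (P(Q, v) = 4 - (v/(-5) - 3/(-5)) = 4 - (v*(-⅕) - 3*(-⅕)) = 4 - (-v/5 + ⅗) = 4 - (⅗ - v/5) = 4 + (-⅗ + v/5) = 17/5 + v/5)
W = -62 (W = (-194 - (2 - 10))/3 = (-194 - 1*(-8))/3 = (-194 + 8)/3 = (⅓)*(-186) = -62)
(W + P(-4, u(2)))² = (-62 + (17/5 + (⅕)*5))² = (-62 + (17/5 + 1))² = (-62 + 22/5)² = (-288/5)² = 82944/25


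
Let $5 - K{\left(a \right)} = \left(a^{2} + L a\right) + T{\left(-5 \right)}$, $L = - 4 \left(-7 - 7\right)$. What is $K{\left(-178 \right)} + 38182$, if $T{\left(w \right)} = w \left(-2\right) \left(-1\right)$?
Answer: $16481$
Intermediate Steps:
$T{\left(w \right)} = 2 w$ ($T{\left(w \right)} = - 2 w \left(-1\right) = 2 w$)
$L = 56$ ($L = \left(-4\right) \left(-14\right) = 56$)
$K{\left(a \right)} = 15 - a^{2} - 56 a$ ($K{\left(a \right)} = 5 - \left(\left(a^{2} + 56 a\right) + 2 \left(-5\right)\right) = 5 - \left(\left(a^{2} + 56 a\right) - 10\right) = 5 - \left(-10 + a^{2} + 56 a\right) = 15 - a^{2} - 56 a$)
$K{\left(-178 \right)} + 38182 = \left(15 - \left(-178\right)^{2} - -9968\right) + 38182 = \left(15 - 31684 + 9968\right) + 38182 = -21701 + 38182 = 16481$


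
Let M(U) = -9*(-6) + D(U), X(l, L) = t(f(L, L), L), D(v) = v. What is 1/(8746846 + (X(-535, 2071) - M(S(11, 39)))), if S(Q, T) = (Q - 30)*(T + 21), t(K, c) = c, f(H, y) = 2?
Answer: 1/8750003 ≈ 1.1429e-7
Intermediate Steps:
X(l, L) = L
S(Q, T) = (-30 + Q)*(21 + T)
M(U) = 54 + U (M(U) = -9*(-6) + U = 54 + U)
1/(8746846 + (X(-535, 2071) - M(S(11, 39)))) = 1/(8746846 + (2071 - (54 + (-630 - 30*39 + 21*11 + 11*39)))) = 1/(8746846 + (2071 - (54 + (-630 - 1170 + 231 + 429)))) = 1/(8746846 + (2071 - (54 - 1140))) = 1/(8746846 + (2071 - 1*(-1086))) = 1/(8746846 + (2071 + 1086)) = 1/(8746846 + 3157) = 1/8750003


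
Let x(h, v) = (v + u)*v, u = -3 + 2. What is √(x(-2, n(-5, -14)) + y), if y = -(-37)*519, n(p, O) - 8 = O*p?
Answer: 3*√2801 ≈ 158.77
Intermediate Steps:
u = -1
n(p, O) = 8 + O*p
x(h, v) = v*(-1 + v) (x(h, v) = (v - 1)*v = (-1 + v)*v = v*(-1 + v))
y = 19203 (y = -1*(-19203) = 19203)
√(x(-2, n(-5, -14)) + y) = √((8 - 14*(-5))*(-1 + (8 - 14*(-5))) + 19203) = √((8 + 70)*(-1 + (8 + 70)) + 19203) = √(78*(-1 + 78) + 19203) = √(78*77 + 19203) = √(6006 + 19203) = √25209 = 3*√2801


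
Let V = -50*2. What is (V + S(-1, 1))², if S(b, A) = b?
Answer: 10201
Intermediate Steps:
V = -100 (V = -10*10 = -100)
(V + S(-1, 1))² = (-100 - 1)² = (-101)² = 10201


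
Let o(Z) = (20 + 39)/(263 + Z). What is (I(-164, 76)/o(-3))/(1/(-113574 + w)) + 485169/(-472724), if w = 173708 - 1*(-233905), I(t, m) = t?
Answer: -5926929849568011/27890716 ≈ -2.1251e+8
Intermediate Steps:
o(Z) = 59/(263 + Z)
w = 407613 (w = 173708 + 233905 = 407613)
(I(-164, 76)/o(-3))/(1/(-113574 + w)) + 485169/(-472724) = (-164/(59/(263 - 3)))/(1/(-113574 + 407613)) + 485169/(-472724) = (-164/(59/260))/(1/294039) + 485169*(-1/472724) = (-164/(59*(1/260)))/(1/294039) - 485169/472724 = -164/59/260*294039 - 485169/472724 = -164*260/59*294039 - 485169/472724 = -42640/59*294039 - 485169/472724 = -12537822960/59 - 485169/472724 = -5926929849568011/27890716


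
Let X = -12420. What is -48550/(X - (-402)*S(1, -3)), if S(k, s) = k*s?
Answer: 24275/6813 ≈ 3.5630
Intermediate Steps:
-48550/(X - (-402)*S(1, -3)) = -48550/(-12420 - (-402)*1*(-3)) = -48550/(-12420 - (-402)*(-3)) = -48550/(-12420 - 1*1206) = -48550/(-12420 - 1206) = -48550/(-13626) = -48550*(-1/13626) = 24275/6813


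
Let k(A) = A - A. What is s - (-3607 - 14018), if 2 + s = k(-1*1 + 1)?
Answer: 17623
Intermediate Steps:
k(A) = 0
s = -2 (s = -2 + 0 = -2)
s - (-3607 - 14018) = -2 - (-3607 - 14018) = -2 - 1*(-17625) = -2 + 17625 = 17623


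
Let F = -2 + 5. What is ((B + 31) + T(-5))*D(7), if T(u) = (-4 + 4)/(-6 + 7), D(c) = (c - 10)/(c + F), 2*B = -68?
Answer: 9/10 ≈ 0.90000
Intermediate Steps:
B = -34 (B = (1/2)*(-68) = -34)
F = 3
D(c) = (-10 + c)/(3 + c) (D(c) = (c - 10)/(c + 3) = (-10 + c)/(3 + c))
T(u) = 0 (T(u) = 0/1 = 0*1 = 0)
((B + 31) + T(-5))*D(7) = ((-34 + 31) + 0)*((-10 + 7)/(3 + 7)) = (-3 + 0)*(-3/10) = -3*(-3)/10 = -3*(-3/10) = 9/10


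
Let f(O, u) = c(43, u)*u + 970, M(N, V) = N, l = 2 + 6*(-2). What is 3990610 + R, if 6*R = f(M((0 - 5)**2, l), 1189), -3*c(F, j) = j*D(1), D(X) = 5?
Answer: 64765285/18 ≈ 3.5981e+6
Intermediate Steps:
l = -10 (l = 2 - 12 = -10)
c(F, j) = -5*j/3 (c(F, j) = -j*5/3 = -5*j/3)
f(O, u) = 970 - 5*u**2/3 (f(O, u) = (-5*u/3)*u + 970 = -5*u**2/3 + 970 = 970 - 5*u**2/3)
R = -7065695/18 (R = (970 - 5/3*1189**2)/6 = (970 - 5/3*1413721)/6 = (970 - 7068605/3)/6 = (1/6)*(-7065695/3) = -7065695/18 ≈ -3.9254e+5)
3990610 + R = 3990610 - 7065695/18 = 64765285/18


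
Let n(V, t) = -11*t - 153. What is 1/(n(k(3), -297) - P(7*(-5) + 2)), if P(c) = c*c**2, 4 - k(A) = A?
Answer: 1/39051 ≈ 2.5608e-5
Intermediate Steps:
k(A) = 4 - A
P(c) = c**3
n(V, t) = -153 - 11*t
1/(n(k(3), -297) - P(7*(-5) + 2)) = 1/((-153 - 11*(-297)) - (7*(-5) + 2)**3) = 1/((-153 + 3267) - (-35 + 2)**3) = 1/(3114 - 1*(-33)**3) = 1/(3114 - 1*(-35937)) = 1/(3114 + 35937) = 1/39051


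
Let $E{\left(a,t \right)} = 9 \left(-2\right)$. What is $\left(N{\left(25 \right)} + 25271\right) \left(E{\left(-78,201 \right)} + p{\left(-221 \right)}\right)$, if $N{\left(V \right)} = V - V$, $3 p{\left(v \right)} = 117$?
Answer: $530691$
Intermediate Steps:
$E{\left(a,t \right)} = -18$
$p{\left(v \right)} = 39$ ($p{\left(v \right)} = \frac{1}{3} \cdot 117 = 39$)
$N{\left(V \right)} = 0$
$\left(N{\left(25 \right)} + 25271\right) \left(E{\left(-78,201 \right)} + p{\left(-221 \right)}\right) = \left(0 + 25271\right) \left(-18 + 39\right) = 25271 \cdot 21 = 530691$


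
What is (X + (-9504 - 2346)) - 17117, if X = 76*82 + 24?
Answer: -22711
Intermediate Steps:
X = 6256 (X = 6232 + 24 = 6256)
(X + (-9504 - 2346)) - 17117 = (6256 + (-9504 - 2346)) - 17117 = (6256 - 11850) - 17117 = -5594 - 17117 = -22711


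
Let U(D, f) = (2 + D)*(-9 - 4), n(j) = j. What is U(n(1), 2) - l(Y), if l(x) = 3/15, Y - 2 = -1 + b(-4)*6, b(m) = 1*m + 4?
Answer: -196/5 ≈ -39.200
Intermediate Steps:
b(m) = 4 + m (b(m) = m + 4 = 4 + m)
U(D, f) = -26 - 13*D (U(D, f) = (2 + D)*(-13) = -26 - 13*D)
Y = 1 (Y = 2 + (-1 + (4 - 4)*6) = 2 + (-1 + 0*6) = 2 + (-1 + 0) = 2 - 1 = 1)
l(x) = ⅕ (l(x) = 3*(1/15) = ⅕)
U(n(1), 2) - l(Y) = (-26 - 13*1) - 1*⅕ = (-26 - 13) - ⅕ = -39 - ⅕ = -196/5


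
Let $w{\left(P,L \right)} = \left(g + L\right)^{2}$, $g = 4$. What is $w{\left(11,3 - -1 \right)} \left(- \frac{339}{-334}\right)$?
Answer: $\frac{10848}{167} \approx 64.958$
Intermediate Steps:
$w{\left(P,L \right)} = \left(4 + L\right)^{2}$
$w{\left(11,3 - -1 \right)} \left(- \frac{339}{-334}\right) = \left(4 + \left(3 - -1\right)\right)^{2} \left(- \frac{339}{-334}\right) = \left(4 + \left(3 + 1\right)\right)^{2} \left(\left(-339\right) \left(- \frac{1}{334}\right)\right) = \left(4 + 4\right)^{2} \cdot \frac{339}{334} = 8^{2} \cdot \frac{339}{334} = 64 \cdot \frac{339}{334} = \frac{10848}{167}$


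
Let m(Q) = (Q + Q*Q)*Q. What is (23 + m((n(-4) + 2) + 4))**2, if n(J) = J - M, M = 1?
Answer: 625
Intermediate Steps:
n(J) = -1 + J (n(J) = J - 1*1 = J - 1 = -1 + J)
m(Q) = Q*(Q + Q**2) (m(Q) = (Q + Q**2)*Q = Q*(Q + Q**2))
(23 + m((n(-4) + 2) + 4))**2 = (23 + (((-1 - 4) + 2) + 4)**2*(1 + (((-1 - 4) + 2) + 4)))**2 = (23 + ((-5 + 2) + 4)**2*(1 + ((-5 + 2) + 4)))**2 = (23 + (-3 + 4)**2*(1 + (-3 + 4)))**2 = (23 + 1**2*(1 + 1))**2 = (23 + 1*2)**2 = (23 + 2)**2 = 25**2 = 625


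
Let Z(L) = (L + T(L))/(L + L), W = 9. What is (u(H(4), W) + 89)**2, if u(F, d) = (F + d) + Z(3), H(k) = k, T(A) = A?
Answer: 10609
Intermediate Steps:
Z(L) = 1 (Z(L) = (L + L)/(L + L) = (2*L)/((2*L)) = (2*L)*(1/(2*L)) = 1)
u(F, d) = 1 + F + d (u(F, d) = (F + d) + 1 = 1 + F + d)
(u(H(4), W) + 89)**2 = ((1 + 4 + 9) + 89)**2 = (14 + 89)**2 = 103**2 = 10609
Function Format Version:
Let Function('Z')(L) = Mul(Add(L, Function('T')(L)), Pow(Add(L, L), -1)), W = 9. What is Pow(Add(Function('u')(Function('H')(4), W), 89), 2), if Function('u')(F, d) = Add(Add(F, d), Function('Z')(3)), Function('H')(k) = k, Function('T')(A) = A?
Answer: 10609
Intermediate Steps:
Function('Z')(L) = 1 (Function('Z')(L) = Mul(Add(L, L), Pow(Add(L, L), -1)) = Mul(Mul(2, L), Pow(Mul(2, L), -1)) = Mul(Mul(2, L), Mul(Rational(1, 2), Pow(L, -1))) = 1)
Function('u')(F, d) = Add(1, F, d) (Function('u')(F, d) = Add(Add(F, d), 1) = Add(1, F, d))
Pow(Add(Function('u')(Function('H')(4), W), 89), 2) = Pow(Add(Add(1, 4, 9), 89), 2) = Pow(Add(14, 89), 2) = Pow(103, 2) = 10609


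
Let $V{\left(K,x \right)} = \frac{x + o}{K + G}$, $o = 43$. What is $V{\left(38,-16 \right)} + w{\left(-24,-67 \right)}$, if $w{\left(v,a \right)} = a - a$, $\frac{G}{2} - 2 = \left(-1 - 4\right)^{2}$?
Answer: $\frac{27}{92} \approx 0.29348$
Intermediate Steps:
$G = 54$ ($G = 4 + 2 \left(-1 - 4\right)^{2} = 4 + 2 \left(-5\right)^{2} = 4 + 2 \cdot 25 = 4 + 50 = 54$)
$w{\left(v,a \right)} = 0$
$V{\left(K,x \right)} = \frac{43 + x}{54 + K}$ ($V{\left(K,x \right)} = \frac{x + 43}{K + 54} = \frac{43 + x}{54 + K}$)
$V{\left(38,-16 \right)} + w{\left(-24,-67 \right)} = \frac{43 - 16}{54 + 38} + 0 = \frac{1}{92} \cdot 27 + 0 = \frac{27}{92} + 0 = \frac{27}{92}$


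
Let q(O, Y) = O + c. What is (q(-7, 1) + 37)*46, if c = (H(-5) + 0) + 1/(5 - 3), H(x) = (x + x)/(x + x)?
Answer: 1449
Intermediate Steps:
H(x) = 1 (H(x) = (2*x)/((2*x)) = (2*x)*(1/(2*x)) = 1)
c = 3/2 (c = (1 + 0) + 1/(5 - 3) = 1 + 1/2 = 1 + ½ = 3/2 ≈ 1.5000)
q(O, Y) = 3/2 + O (q(O, Y) = O + 3/2 = 3/2 + O)
(q(-7, 1) + 37)*46 = ((3/2 - 7) + 37)*46 = (-11/2 + 37)*46 = (63/2)*46 = 1449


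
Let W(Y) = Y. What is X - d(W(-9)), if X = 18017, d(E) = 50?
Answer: 17967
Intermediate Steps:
X - d(W(-9)) = 18017 - 1*50 = 18017 - 50 = 17967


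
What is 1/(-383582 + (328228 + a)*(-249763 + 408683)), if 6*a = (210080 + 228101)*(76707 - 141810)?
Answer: -1/755530267294082 ≈ -1.3236e-15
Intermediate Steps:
a = -9508965881/2 (a = ((210080 + 228101)*(76707 - 141810))/6 = (438181*(-65103))/6 = (⅙)*(-28526897643) = -9508965881/2 ≈ -4.7545e+9)
1/(-383582 + (328228 + a)*(-249763 + 408683)) = 1/(-383582 + (328228 - 9508965881/2)*(-249763 + 408683)) = 1/(-383582 - 9508309425/2*158920) = 1/(-383582 - 755530266910500) = 1/(-755530267294082) = -1/755530267294082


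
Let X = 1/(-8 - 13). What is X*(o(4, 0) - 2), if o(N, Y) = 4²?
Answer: -⅔ ≈ -0.66667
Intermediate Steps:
X = -1/21 (X = 1/(-21) = -1/21 ≈ -0.047619)
o(N, Y) = 16
X*(o(4, 0) - 2) = -(16 - 2)/21 = -1/21*14 = -⅔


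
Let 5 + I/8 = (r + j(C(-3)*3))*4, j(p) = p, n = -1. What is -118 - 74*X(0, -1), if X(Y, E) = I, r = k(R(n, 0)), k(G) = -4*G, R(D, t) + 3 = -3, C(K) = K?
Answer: -32678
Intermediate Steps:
R(D, t) = -6 (R(D, t) = -3 - 3 = -6)
r = 24 (r = -4*(-6) = 24)
I = 440 (I = -40 + 8*((24 - 3*3)*4) = -40 + 8*((24 - 9)*4) = -40 + 8*(15*4) = -40 + 8*60 = -40 + 480 = 440)
X(Y, E) = 440
-118 - 74*X(0, -1) = -118 - 74*440 = -118 - 32560 = -32678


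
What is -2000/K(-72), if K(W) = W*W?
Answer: -125/324 ≈ -0.38580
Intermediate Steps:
K(W) = W²
-2000/K(-72) = -2000/((-72)²) = -2000/5184 = -2000*1/5184 = -125/324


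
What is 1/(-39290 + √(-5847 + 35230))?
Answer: -39290/1543674717 - √29383/1543674717 ≈ -2.5563e-5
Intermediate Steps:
1/(-39290 + √(-5847 + 35230)) = 1/(-39290 + √29383)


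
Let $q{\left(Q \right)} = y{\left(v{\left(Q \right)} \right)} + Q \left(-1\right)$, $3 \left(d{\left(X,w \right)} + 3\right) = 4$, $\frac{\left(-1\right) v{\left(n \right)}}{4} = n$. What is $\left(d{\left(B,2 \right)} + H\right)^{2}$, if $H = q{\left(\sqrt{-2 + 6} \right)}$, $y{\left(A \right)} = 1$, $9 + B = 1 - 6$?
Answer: $\frac{64}{9} \approx 7.1111$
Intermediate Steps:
$B = -14$ ($B = -9 + \left(1 - 6\right) = -9 - 5 = -14$)
$v{\left(n \right)} = - 4 n$
$d{\left(X,w \right)} = - \frac{5}{3}$ ($d{\left(X,w \right)} = -3 + \frac{1}{3} \cdot 4 = -3 + \frac{4}{3} = - \frac{5}{3}$)
$q{\left(Q \right)} = 1 - Q$ ($q{\left(Q \right)} = 1 + Q \left(-1\right) = 1 - Q$)
$H = -1$ ($H = 1 - \sqrt{-2 + 6} = 1 - \sqrt{4} = 1 - 2 = -1$)
$\left(d{\left(B,2 \right)} + H\right)^{2} = \left(- \frac{5}{3} - 1\right)^{2} = \left(- \frac{8}{3}\right)^{2} = \frac{64}{9}$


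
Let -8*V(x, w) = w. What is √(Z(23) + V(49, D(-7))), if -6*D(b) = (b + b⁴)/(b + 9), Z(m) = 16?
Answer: √655/4 ≈ 6.3982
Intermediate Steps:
D(b) = -(b + b⁴)/(6*(9 + b)) (D(b) = -(b + b⁴)/(6*(b + 9)) = -(b + b⁴)/(6*(9 + b)))
V(x, w) = -w/8
√(Z(23) + V(49, D(-7))) = √(16 - (-1*(-7) - 1*(-7)⁴)/(8*(54 + 6*(-7)))) = √(16 - (7 - 1*2401)/(8*(54 - 42))) = √(16 - (7 - 2401)/(8*12)) = √(16 - (-2394)/96) = √(16 - ⅛*(-399/2)) = √(16 + 399/16) = √(655/16) = √655/4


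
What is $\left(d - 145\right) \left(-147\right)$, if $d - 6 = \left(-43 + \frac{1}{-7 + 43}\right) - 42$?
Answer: $\frac{395087}{12} \approx 32924.0$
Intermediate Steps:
$d = - \frac{2843}{36}$ ($d = 6 - \left(85 - \frac{1}{-7 + 43}\right) = 6 - \left(85 - \frac{1}{36}\right) = 6 + \left(\left(-43 + \frac{1}{36}\right) - 42\right) = 6 - \frac{3059}{36} = - \frac{2843}{36} \approx -78.972$)
$\left(d - 145\right) \left(-147\right) = \left(- \frac{2843}{36} - 145\right) \left(-147\right) = \left(- \frac{8063}{36}\right) \left(-147\right) = \frac{395087}{12}$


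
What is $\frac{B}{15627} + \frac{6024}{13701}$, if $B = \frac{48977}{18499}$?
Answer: $\frac{580704094943}{1320246047991} \approx 0.43985$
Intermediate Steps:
$B = \frac{48977}{18499}$ ($B = 48977 \cdot \frac{1}{18499} = \frac{48977}{18499} \approx 2.6475$)
$\frac{B}{15627} + \frac{6024}{13701} = \frac{48977}{18499 \cdot 15627} + \frac{6024}{13701} = \frac{48977}{18499} \cdot \frac{1}{15627} + 6024 \cdot \frac{1}{13701} = \frac{48977}{289083873} + \frac{2008}{4567} = \frac{580704094943}{1320246047991}$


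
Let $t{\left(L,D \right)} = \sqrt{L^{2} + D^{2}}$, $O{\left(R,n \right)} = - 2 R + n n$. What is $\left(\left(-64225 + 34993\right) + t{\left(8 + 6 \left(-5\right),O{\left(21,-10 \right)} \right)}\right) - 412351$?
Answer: $-441583 + 2 \sqrt{962} \approx -4.4152 \cdot 10^{5}$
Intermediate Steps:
$O{\left(R,n \right)} = n^{2} - 2 R$ ($O{\left(R,n \right)} = - 2 R + n^{2} = n^{2} - 2 R$)
$t{\left(L,D \right)} = \sqrt{D^{2} + L^{2}}$
$\left(\left(-64225 + 34993\right) + t{\left(8 + 6 \left(-5\right),O{\left(21,-10 \right)} \right)}\right) - 412351 = \left(\left(-64225 + 34993\right) + \sqrt{\left(\left(-10\right)^{2} - 42\right)^{2} + \left(8 + 6 \left(-5\right)\right)^{2}}\right) - 412351 = \left(-29232 + \sqrt{\left(100 - 42\right)^{2} + \left(8 - 30\right)^{2}}\right) - 412351 = \left(-29232 + \sqrt{58^{2} + \left(-22\right)^{2}}\right) - 412351 = \left(-29232 + \sqrt{3364 + 484}\right) - 412351 = \left(-29232 + \sqrt{3848}\right) - 412351 = \left(-29232 + 2 \sqrt{962}\right) - 412351 = -441583 + 2 \sqrt{962}$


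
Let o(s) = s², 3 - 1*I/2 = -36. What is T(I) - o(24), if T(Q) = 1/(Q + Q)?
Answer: -89855/156 ≈ -575.99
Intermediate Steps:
I = 78 (I = 6 - 2*(-36) = 6 + 72 = 78)
T(Q) = 1/(2*Q)
T(I) - o(24) = (½)/78 - 1*24² = (½)*(1/78) - 1*576 = 1/156 - 576 = -89855/156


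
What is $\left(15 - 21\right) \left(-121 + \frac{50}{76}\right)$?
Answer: $\frac{13719}{19} \approx 722.05$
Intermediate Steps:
$\left(15 - 21\right) \left(-121 + \frac{50}{76}\right) = - 6 \left(-121 + 50 \cdot \frac{1}{76}\right) = - 6 \left(-121 + \frac{25}{38}\right) = \left(-6\right) \left(- \frac{4573}{38}\right) = \frac{13719}{19}$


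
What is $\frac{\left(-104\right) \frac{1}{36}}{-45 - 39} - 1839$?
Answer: $- \frac{695129}{378} \approx -1839.0$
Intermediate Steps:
$\frac{\left(-104\right) \frac{1}{36}}{-45 - 39} - 1839 = \frac{\left(-104\right) \frac{1}{36}}{-84} - 1839 = \left(- \frac{26}{9}\right) \left(- \frac{1}{84}\right) - 1839 = \frac{13}{378} - 1839 = - \frac{695129}{378}$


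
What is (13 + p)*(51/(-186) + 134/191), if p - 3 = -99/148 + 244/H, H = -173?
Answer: 1803866925/303202568 ≈ 5.9494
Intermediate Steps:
p = 23573/25604 (p = 3 + (-99/148 + 244/(-173)) = 3 + (-99*1/148 + 244*(-1/173)) = 3 + (-99/148 - 244/173) = 3 - 53239/25604 = 23573/25604 ≈ 0.92068)
(13 + p)*(51/(-186) + 134/191) = (13 + 23573/25604)*(51/(-186) + 134/191) = 356425*(51*(-1/186) + 134*(1/191))/25604 = 356425*(-17/62 + 134/191)/25604 = (356425/25604)*(5061/11842) = 1803866925/303202568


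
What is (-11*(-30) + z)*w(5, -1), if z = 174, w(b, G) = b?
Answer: 2520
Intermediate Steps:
(-11*(-30) + z)*w(5, -1) = (-11*(-30) + 174)*5 = (330 + 174)*5 = 504*5 = 2520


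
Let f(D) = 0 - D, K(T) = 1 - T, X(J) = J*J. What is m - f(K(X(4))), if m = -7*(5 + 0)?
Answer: -50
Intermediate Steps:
X(J) = J²
m = -35 (m = -7*5 = -35)
f(D) = -D
m - f(K(X(4))) = -35 - (-1)*(1 - 1*4²) = -35 - (-1)*(1 - 1*16) = -35 - (-1)*(1 - 16) = -35 - (-1)*(-15) = -35 - 1*15 = -35 - 15 = -50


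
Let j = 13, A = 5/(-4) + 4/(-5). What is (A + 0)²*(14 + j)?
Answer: 45387/400 ≈ 113.47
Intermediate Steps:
A = -41/20 (A = 5*(-¼) + 4*(-⅕) = -5/4 - ⅘ = -41/20 ≈ -2.0500)
(A + 0)²*(14 + j) = (-41/20 + 0)²*(14 + 13) = (-41/20)²*27 = (1681/400)*27 = 45387/400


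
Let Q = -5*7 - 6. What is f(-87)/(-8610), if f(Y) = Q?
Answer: 1/210 ≈ 0.0047619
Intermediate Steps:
Q = -41 (Q = -35 - 6 = -41)
f(Y) = -41
f(-87)/(-8610) = -41/(-8610) = -41*(-1/8610) = 1/210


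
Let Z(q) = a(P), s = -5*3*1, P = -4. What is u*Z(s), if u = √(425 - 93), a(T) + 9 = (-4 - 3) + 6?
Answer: -20*√83 ≈ -182.21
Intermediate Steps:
a(T) = -10 (a(T) = -9 + ((-4 - 3) + 6) = -9 + (-7 + 6) = -9 - 1 = -10)
u = 2*√83 (u = √332 = 2*√83 ≈ 18.221)
s = -15 (s = -15*1 = -15)
Z(q) = -10
u*Z(s) = (2*√83)*(-10) = -20*√83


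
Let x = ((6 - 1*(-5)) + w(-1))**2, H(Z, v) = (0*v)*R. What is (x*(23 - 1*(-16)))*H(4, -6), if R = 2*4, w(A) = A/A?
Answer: 0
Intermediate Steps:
w(A) = 1
R = 8
H(Z, v) = 0 (H(Z, v) = (0*v)*8 = 0*8 = 0)
x = 144 (x = ((6 - 1*(-5)) + 1)**2 = ((6 + 5) + 1)**2 = (11 + 1)**2 = 12**2 = 144)
(x*(23 - 1*(-16)))*H(4, -6) = (144*(23 - 1*(-16)))*0 = (144*(23 + 16))*0 = (144*39)*0 = 5616*0 = 0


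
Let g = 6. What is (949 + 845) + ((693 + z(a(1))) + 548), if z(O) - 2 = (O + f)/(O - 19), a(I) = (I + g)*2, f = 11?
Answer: 3032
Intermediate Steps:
a(I) = 12 + 2*I (a(I) = (I + 6)*2 = (6 + I)*2 = 12 + 2*I)
z(O) = 2 + (11 + O)/(-19 + O) (z(O) = 2 + (O + 11)/(O - 19) = 2 + (11 + O)/(-19 + O))
(949 + 845) + ((693 + z(a(1))) + 548) = (949 + 845) + ((693 + 3*(-9 + (12 + 2*1))/(-19 + (12 + 2*1))) + 548) = 1794 + ((693 + 3*(-9 + (12 + 2))/(-19 + (12 + 2))) + 548) = 1794 + ((693 + 3*(-9 + 14)/(-19 + 14)) + 548) = 1794 + ((693 + 3*5/(-5)) + 548) = 1794 + ((693 + 3*(-⅕)*5) + 548) = 1794 + ((693 - 3) + 548) = 1794 + (690 + 548) = 1794 + 1238 = 3032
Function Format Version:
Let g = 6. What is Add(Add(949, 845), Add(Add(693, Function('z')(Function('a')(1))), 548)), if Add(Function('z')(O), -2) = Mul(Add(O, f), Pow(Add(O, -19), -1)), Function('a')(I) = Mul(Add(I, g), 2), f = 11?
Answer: 3032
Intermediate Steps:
Function('a')(I) = Add(12, Mul(2, I)) (Function('a')(I) = Mul(Add(I, 6), 2) = Mul(Add(6, I), 2) = Add(12, Mul(2, I)))
Function('z')(O) = Add(2, Mul(Pow(Add(-19, O), -1), Add(11, O))) (Function('z')(O) = Add(2, Mul(Add(O, 11), Pow(Add(O, -19), -1))) = Add(2, Mul(Add(11, O), Pow(Add(-19, O), -1))) = Add(2, Mul(Pow(Add(-19, O), -1), Add(11, O))))
Add(Add(949, 845), Add(Add(693, Function('z')(Function('a')(1))), 548)) = Add(Add(949, 845), Add(Add(693, Mul(3, Pow(Add(-19, Add(12, Mul(2, 1))), -1), Add(-9, Add(12, Mul(2, 1))))), 548)) = Add(1794, Add(Add(693, Mul(3, Pow(Add(-19, Add(12, 2)), -1), Add(-9, Add(12, 2)))), 548)) = Add(1794, Add(Add(693, Mul(3, Pow(Add(-19, 14), -1), Add(-9, 14))), 548)) = Add(1794, Add(Add(693, Mul(3, Pow(-5, -1), 5)), 548)) = Add(1794, Add(Add(693, Mul(3, Rational(-1, 5), 5)), 548)) = Add(1794, Add(Add(693, -3), 548)) = Add(1794, Add(690, 548)) = Add(1794, 1238) = 3032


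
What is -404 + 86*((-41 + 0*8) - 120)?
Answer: -14250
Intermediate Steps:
-404 + 86*((-41 + 0*8) - 120) = -404 + 86*((-41 + 0) - 120) = -404 + 86*(-41 - 120) = -404 + 86*(-161) = -404 - 13846 = -14250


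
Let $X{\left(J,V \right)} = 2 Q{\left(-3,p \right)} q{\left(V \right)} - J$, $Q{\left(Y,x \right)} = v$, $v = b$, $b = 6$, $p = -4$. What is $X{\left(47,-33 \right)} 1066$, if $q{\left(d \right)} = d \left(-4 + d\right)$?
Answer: $15568930$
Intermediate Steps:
$v = 6$
$Q{\left(Y,x \right)} = 6$
$X{\left(J,V \right)} = - J + 12 V \left(-4 + V\right)$ ($X{\left(J,V \right)} = 2 \cdot 6 V \left(-4 + V\right) - J = 12 V \left(-4 + V\right) - J = - J + 12 V \left(-4 + V\right)$)
$X{\left(47,-33 \right)} 1066 = \left(\left(-1\right) 47 + 12 \left(-33\right) \left(-4 - 33\right)\right) 1066 = \left(-47 + 12 \left(-33\right) \left(-37\right)\right) 1066 = \left(-47 + 14652\right) 1066 = 14605 \cdot 1066 = 15568930$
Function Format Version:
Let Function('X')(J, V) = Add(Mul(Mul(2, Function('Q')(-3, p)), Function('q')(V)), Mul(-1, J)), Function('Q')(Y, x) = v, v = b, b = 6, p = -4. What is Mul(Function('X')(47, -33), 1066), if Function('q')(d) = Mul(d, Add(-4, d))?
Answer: 15568930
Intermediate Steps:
v = 6
Function('Q')(Y, x) = 6
Function('X')(J, V) = Add(Mul(-1, J), Mul(12, V, Add(-4, V))) (Function('X')(J, V) = Add(Mul(Mul(2, 6), Mul(V, Add(-4, V))), Mul(-1, J)) = Add(Mul(12, Mul(V, Add(-4, V))), Mul(-1, J)) = Add(Mul(12, V, Add(-4, V)), Mul(-1, J)) = Add(Mul(-1, J), Mul(12, V, Add(-4, V))))
Mul(Function('X')(47, -33), 1066) = Mul(Add(Mul(-1, 47), Mul(12, -33, Add(-4, -33))), 1066) = Mul(Add(-47, Mul(12, -33, -37)), 1066) = Mul(Add(-47, 14652), 1066) = Mul(14605, 1066) = 15568930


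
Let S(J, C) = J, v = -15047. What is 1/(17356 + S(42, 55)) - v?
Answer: 261787707/17398 ≈ 15047.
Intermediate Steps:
1/(17356 + S(42, 55)) - v = 1/(17356 + 42) - 1*(-15047) = 1/17398 + 15047 = 261787707/17398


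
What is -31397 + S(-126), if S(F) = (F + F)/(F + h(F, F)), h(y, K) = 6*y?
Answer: -219777/7 ≈ -31397.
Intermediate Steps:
S(F) = 2/7 (S(F) = (F + F)/(F + 6*F) = (2*F)/((7*F)) = (2*F)*(1/(7*F)) = 2/7)
-31397 + S(-126) = -31397 + 2/7 = -219777/7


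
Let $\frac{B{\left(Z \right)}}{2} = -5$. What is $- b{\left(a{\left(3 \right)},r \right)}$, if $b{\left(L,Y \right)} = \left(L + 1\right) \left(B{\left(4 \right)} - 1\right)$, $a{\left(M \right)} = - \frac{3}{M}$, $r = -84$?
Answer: $0$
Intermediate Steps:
$B{\left(Z \right)} = -10$ ($B{\left(Z \right)} = 2 \left(-5\right) = -10$)
$b{\left(L,Y \right)} = -11 - 11 L$ ($b{\left(L,Y \right)} = \left(L + 1\right) \left(-10 - 1\right) = \left(1 + L\right) \left(-11\right) = -11 - 11 L$)
$- b{\left(a{\left(3 \right)},r \right)} = - (-11 - 11 \left(- \frac{3}{3}\right)) = - (-11 - 11 \left(\left(-3\right) \frac{1}{3}\right)) = - (-11 - -11) = - (-11 + 11) = \left(-1\right) 0 = 0$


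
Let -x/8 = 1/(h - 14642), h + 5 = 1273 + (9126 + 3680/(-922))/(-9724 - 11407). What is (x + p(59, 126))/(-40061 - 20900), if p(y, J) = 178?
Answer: -2898863640071/992792317513660 ≈ -0.0029199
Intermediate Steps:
h = 12347878542/9741391 (h = -5 + (1273 + (9126 + 3680/(-922))/(-9724 - 11407)) = -5 + (1273 + (9126 + 3680*(-1/922))/(-21131)) = -5 + (1273 + (9126 - 1840/461)*(-1/21131)) = -5 + (1273 + (4205246/461)*(-1/21131)) = -5 + (1273 - 4205246/9741391) = -5 + 12396585497/9741391 = 12347878542/9741391 ≈ 1267.6)
x = 9741391/16285696060 (x = -8/(12347878542/9741391 - 14642) = -8/(-130285568480/9741391) = -8*(-9741391/130285568480) = 9741391/16285696060 ≈ 0.00059816)
(x + p(59, 126))/(-40061 - 20900) = (9741391/16285696060 + 178)/(-40061 - 20900) = (2898863640071/16285696060)/(-60961) = (2898863640071/16285696060)*(-1/60961) = -2898863640071/992792317513660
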